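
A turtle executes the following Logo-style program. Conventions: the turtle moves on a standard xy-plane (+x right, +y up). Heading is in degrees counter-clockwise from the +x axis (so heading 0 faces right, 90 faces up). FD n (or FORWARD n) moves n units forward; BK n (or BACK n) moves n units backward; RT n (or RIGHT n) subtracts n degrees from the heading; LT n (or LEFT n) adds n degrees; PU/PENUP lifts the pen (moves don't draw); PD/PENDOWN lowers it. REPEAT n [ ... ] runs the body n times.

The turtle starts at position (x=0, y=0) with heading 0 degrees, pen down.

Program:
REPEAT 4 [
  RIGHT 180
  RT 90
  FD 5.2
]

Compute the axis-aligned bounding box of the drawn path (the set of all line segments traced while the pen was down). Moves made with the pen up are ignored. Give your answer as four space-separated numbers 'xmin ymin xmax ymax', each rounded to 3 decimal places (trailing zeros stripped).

Executing turtle program step by step:
Start: pos=(0,0), heading=0, pen down
REPEAT 4 [
  -- iteration 1/4 --
  RT 180: heading 0 -> 180
  RT 90: heading 180 -> 90
  FD 5.2: (0,0) -> (0,5.2) [heading=90, draw]
  -- iteration 2/4 --
  RT 180: heading 90 -> 270
  RT 90: heading 270 -> 180
  FD 5.2: (0,5.2) -> (-5.2,5.2) [heading=180, draw]
  -- iteration 3/4 --
  RT 180: heading 180 -> 0
  RT 90: heading 0 -> 270
  FD 5.2: (-5.2,5.2) -> (-5.2,0) [heading=270, draw]
  -- iteration 4/4 --
  RT 180: heading 270 -> 90
  RT 90: heading 90 -> 0
  FD 5.2: (-5.2,0) -> (0,0) [heading=0, draw]
]
Final: pos=(0,0), heading=0, 4 segment(s) drawn

Segment endpoints: x in {-5.2, -5.2, 0, 0, 0}, y in {0, 0, 0, 5.2, 5.2}
xmin=-5.2, ymin=0, xmax=0, ymax=5.2

Answer: -5.2 0 0 5.2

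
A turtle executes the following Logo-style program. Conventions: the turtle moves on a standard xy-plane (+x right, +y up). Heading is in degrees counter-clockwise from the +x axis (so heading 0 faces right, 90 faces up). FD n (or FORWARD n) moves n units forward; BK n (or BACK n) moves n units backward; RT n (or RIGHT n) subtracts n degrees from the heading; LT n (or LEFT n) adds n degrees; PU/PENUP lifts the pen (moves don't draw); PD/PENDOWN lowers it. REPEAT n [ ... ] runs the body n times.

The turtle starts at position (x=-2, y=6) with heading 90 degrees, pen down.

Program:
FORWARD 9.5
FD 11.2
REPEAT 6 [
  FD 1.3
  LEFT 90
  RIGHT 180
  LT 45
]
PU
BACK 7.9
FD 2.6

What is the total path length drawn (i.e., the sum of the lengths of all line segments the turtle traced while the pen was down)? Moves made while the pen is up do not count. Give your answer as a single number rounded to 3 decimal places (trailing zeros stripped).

Answer: 28.5

Derivation:
Executing turtle program step by step:
Start: pos=(-2,6), heading=90, pen down
FD 9.5: (-2,6) -> (-2,15.5) [heading=90, draw]
FD 11.2: (-2,15.5) -> (-2,26.7) [heading=90, draw]
REPEAT 6 [
  -- iteration 1/6 --
  FD 1.3: (-2,26.7) -> (-2,28) [heading=90, draw]
  LT 90: heading 90 -> 180
  RT 180: heading 180 -> 0
  LT 45: heading 0 -> 45
  -- iteration 2/6 --
  FD 1.3: (-2,28) -> (-1.081,28.919) [heading=45, draw]
  LT 90: heading 45 -> 135
  RT 180: heading 135 -> 315
  LT 45: heading 315 -> 0
  -- iteration 3/6 --
  FD 1.3: (-1.081,28.919) -> (0.219,28.919) [heading=0, draw]
  LT 90: heading 0 -> 90
  RT 180: heading 90 -> 270
  LT 45: heading 270 -> 315
  -- iteration 4/6 --
  FD 1.3: (0.219,28.919) -> (1.138,28) [heading=315, draw]
  LT 90: heading 315 -> 45
  RT 180: heading 45 -> 225
  LT 45: heading 225 -> 270
  -- iteration 5/6 --
  FD 1.3: (1.138,28) -> (1.138,26.7) [heading=270, draw]
  LT 90: heading 270 -> 0
  RT 180: heading 0 -> 180
  LT 45: heading 180 -> 225
  -- iteration 6/6 --
  FD 1.3: (1.138,26.7) -> (0.219,25.781) [heading=225, draw]
  LT 90: heading 225 -> 315
  RT 180: heading 315 -> 135
  LT 45: heading 135 -> 180
]
PU: pen up
BK 7.9: (0.219,25.781) -> (8.119,25.781) [heading=180, move]
FD 2.6: (8.119,25.781) -> (5.519,25.781) [heading=180, move]
Final: pos=(5.519,25.781), heading=180, 8 segment(s) drawn

Segment lengths:
  seg 1: (-2,6) -> (-2,15.5), length = 9.5
  seg 2: (-2,15.5) -> (-2,26.7), length = 11.2
  seg 3: (-2,26.7) -> (-2,28), length = 1.3
  seg 4: (-2,28) -> (-1.081,28.919), length = 1.3
  seg 5: (-1.081,28.919) -> (0.219,28.919), length = 1.3
  seg 6: (0.219,28.919) -> (1.138,28), length = 1.3
  seg 7: (1.138,28) -> (1.138,26.7), length = 1.3
  seg 8: (1.138,26.7) -> (0.219,25.781), length = 1.3
Total = 28.5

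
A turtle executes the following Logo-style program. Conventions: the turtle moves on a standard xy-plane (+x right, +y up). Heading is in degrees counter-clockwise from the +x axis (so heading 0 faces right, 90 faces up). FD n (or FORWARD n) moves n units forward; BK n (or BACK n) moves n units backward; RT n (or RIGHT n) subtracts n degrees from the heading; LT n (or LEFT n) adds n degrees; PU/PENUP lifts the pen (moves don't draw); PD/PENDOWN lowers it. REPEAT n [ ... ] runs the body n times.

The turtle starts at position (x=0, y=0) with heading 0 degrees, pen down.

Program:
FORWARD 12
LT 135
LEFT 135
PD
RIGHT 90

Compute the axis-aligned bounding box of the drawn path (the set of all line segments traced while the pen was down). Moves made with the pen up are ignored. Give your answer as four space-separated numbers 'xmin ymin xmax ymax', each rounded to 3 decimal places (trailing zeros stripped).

Executing turtle program step by step:
Start: pos=(0,0), heading=0, pen down
FD 12: (0,0) -> (12,0) [heading=0, draw]
LT 135: heading 0 -> 135
LT 135: heading 135 -> 270
PD: pen down
RT 90: heading 270 -> 180
Final: pos=(12,0), heading=180, 1 segment(s) drawn

Segment endpoints: x in {0, 12}, y in {0}
xmin=0, ymin=0, xmax=12, ymax=0

Answer: 0 0 12 0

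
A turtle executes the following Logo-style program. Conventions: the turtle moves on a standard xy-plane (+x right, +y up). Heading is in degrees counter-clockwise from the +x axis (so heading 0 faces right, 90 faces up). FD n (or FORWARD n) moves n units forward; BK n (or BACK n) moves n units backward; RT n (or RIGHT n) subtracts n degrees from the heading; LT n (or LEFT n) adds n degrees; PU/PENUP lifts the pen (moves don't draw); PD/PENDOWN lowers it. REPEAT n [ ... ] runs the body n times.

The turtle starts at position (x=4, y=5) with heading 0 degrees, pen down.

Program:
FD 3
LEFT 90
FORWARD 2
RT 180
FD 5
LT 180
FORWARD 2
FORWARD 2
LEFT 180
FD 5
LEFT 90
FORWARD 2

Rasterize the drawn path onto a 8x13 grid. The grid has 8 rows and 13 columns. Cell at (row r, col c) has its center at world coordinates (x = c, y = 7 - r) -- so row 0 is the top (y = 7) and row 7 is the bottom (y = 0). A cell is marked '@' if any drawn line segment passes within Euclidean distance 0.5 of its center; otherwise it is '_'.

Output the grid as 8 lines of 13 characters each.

Segment 0: (4,5) -> (7,5)
Segment 1: (7,5) -> (7,7)
Segment 2: (7,7) -> (7,2)
Segment 3: (7,2) -> (7,4)
Segment 4: (7,4) -> (7,6)
Segment 5: (7,6) -> (7,1)
Segment 6: (7,1) -> (9,1)

Answer: _______@_____
_______@_____
____@@@@_____
_______@_____
_______@_____
_______@_____
_______@@@___
_____________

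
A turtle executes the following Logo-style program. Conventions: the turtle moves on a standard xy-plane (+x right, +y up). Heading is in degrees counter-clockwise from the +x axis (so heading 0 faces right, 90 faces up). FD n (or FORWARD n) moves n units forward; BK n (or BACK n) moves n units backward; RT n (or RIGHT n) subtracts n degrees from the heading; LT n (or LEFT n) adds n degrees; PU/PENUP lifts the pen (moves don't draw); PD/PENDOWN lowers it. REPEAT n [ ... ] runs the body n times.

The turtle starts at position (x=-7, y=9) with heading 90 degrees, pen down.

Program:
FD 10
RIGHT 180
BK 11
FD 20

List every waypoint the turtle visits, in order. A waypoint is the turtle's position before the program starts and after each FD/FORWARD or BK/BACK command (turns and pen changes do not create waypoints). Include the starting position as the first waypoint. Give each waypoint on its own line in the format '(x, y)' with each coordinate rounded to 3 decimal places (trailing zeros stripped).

Executing turtle program step by step:
Start: pos=(-7,9), heading=90, pen down
FD 10: (-7,9) -> (-7,19) [heading=90, draw]
RT 180: heading 90 -> 270
BK 11: (-7,19) -> (-7,30) [heading=270, draw]
FD 20: (-7,30) -> (-7,10) [heading=270, draw]
Final: pos=(-7,10), heading=270, 3 segment(s) drawn
Waypoints (4 total):
(-7, 9)
(-7, 19)
(-7, 30)
(-7, 10)

Answer: (-7, 9)
(-7, 19)
(-7, 30)
(-7, 10)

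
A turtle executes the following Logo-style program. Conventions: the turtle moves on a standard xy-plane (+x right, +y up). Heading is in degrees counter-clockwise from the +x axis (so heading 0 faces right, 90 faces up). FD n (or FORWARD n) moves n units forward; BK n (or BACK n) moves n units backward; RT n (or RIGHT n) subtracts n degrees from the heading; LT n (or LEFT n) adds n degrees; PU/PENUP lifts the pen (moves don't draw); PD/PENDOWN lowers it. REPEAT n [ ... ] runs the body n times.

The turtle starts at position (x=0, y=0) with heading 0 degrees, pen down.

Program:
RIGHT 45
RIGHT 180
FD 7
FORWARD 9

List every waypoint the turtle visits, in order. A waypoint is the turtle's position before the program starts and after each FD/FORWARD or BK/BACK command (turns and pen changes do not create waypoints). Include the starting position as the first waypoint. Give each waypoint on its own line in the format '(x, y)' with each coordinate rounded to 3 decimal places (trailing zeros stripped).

Executing turtle program step by step:
Start: pos=(0,0), heading=0, pen down
RT 45: heading 0 -> 315
RT 180: heading 315 -> 135
FD 7: (0,0) -> (-4.95,4.95) [heading=135, draw]
FD 9: (-4.95,4.95) -> (-11.314,11.314) [heading=135, draw]
Final: pos=(-11.314,11.314), heading=135, 2 segment(s) drawn
Waypoints (3 total):
(0, 0)
(-4.95, 4.95)
(-11.314, 11.314)

Answer: (0, 0)
(-4.95, 4.95)
(-11.314, 11.314)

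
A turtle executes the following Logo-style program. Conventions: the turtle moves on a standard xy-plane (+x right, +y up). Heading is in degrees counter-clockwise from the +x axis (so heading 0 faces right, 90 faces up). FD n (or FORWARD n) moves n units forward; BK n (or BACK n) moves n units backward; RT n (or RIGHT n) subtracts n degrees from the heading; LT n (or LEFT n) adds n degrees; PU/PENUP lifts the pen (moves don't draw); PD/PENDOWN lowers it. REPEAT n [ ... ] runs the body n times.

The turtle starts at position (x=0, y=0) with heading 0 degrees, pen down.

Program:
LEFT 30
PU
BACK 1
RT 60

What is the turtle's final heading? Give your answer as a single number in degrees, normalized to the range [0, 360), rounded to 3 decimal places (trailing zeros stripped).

Executing turtle program step by step:
Start: pos=(0,0), heading=0, pen down
LT 30: heading 0 -> 30
PU: pen up
BK 1: (0,0) -> (-0.866,-0.5) [heading=30, move]
RT 60: heading 30 -> 330
Final: pos=(-0.866,-0.5), heading=330, 0 segment(s) drawn

Answer: 330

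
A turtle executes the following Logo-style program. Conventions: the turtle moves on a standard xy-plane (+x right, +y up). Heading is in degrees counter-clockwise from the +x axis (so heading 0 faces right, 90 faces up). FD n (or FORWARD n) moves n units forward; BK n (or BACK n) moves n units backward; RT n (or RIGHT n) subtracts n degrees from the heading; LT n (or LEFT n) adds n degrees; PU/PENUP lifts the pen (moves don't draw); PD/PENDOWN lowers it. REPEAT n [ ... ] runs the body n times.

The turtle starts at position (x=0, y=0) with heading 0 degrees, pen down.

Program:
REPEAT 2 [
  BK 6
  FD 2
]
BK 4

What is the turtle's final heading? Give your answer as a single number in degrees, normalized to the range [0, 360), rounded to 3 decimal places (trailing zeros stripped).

Executing turtle program step by step:
Start: pos=(0,0), heading=0, pen down
REPEAT 2 [
  -- iteration 1/2 --
  BK 6: (0,0) -> (-6,0) [heading=0, draw]
  FD 2: (-6,0) -> (-4,0) [heading=0, draw]
  -- iteration 2/2 --
  BK 6: (-4,0) -> (-10,0) [heading=0, draw]
  FD 2: (-10,0) -> (-8,0) [heading=0, draw]
]
BK 4: (-8,0) -> (-12,0) [heading=0, draw]
Final: pos=(-12,0), heading=0, 5 segment(s) drawn

Answer: 0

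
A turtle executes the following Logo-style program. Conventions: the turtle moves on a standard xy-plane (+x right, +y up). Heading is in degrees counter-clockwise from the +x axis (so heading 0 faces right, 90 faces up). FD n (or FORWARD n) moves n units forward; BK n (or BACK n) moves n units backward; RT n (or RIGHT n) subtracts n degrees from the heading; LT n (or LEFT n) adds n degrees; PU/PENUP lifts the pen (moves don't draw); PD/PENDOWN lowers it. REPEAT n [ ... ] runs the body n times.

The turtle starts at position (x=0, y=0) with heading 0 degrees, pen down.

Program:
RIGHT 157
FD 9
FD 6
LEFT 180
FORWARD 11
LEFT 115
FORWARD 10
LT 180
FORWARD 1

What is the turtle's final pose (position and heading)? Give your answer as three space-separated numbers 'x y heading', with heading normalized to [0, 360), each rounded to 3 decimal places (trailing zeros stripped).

Answer: -10.37 4.459 318

Derivation:
Executing turtle program step by step:
Start: pos=(0,0), heading=0, pen down
RT 157: heading 0 -> 203
FD 9: (0,0) -> (-8.285,-3.517) [heading=203, draw]
FD 6: (-8.285,-3.517) -> (-13.808,-5.861) [heading=203, draw]
LT 180: heading 203 -> 23
FD 11: (-13.808,-5.861) -> (-3.682,-1.563) [heading=23, draw]
LT 115: heading 23 -> 138
FD 10: (-3.682,-1.563) -> (-11.113,5.128) [heading=138, draw]
LT 180: heading 138 -> 318
FD 1: (-11.113,5.128) -> (-10.37,4.459) [heading=318, draw]
Final: pos=(-10.37,4.459), heading=318, 5 segment(s) drawn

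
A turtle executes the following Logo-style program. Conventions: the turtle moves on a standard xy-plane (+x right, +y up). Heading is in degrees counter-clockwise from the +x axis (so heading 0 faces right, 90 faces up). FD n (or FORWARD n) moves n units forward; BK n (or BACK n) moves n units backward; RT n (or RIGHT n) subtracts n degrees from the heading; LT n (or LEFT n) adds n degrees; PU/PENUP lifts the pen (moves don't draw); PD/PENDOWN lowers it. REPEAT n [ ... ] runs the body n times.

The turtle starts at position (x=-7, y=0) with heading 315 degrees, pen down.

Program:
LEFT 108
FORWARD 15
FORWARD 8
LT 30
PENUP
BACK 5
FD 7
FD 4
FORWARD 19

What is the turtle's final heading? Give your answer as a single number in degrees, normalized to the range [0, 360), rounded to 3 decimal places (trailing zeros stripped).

Answer: 93

Derivation:
Executing turtle program step by step:
Start: pos=(-7,0), heading=315, pen down
LT 108: heading 315 -> 63
FD 15: (-7,0) -> (-0.19,13.365) [heading=63, draw]
FD 8: (-0.19,13.365) -> (3.442,20.493) [heading=63, draw]
LT 30: heading 63 -> 93
PU: pen up
BK 5: (3.442,20.493) -> (3.703,15.5) [heading=93, move]
FD 7: (3.703,15.5) -> (3.337,22.49) [heading=93, move]
FD 4: (3.337,22.49) -> (3.128,26.485) [heading=93, move]
FD 19: (3.128,26.485) -> (2.133,45.459) [heading=93, move]
Final: pos=(2.133,45.459), heading=93, 2 segment(s) drawn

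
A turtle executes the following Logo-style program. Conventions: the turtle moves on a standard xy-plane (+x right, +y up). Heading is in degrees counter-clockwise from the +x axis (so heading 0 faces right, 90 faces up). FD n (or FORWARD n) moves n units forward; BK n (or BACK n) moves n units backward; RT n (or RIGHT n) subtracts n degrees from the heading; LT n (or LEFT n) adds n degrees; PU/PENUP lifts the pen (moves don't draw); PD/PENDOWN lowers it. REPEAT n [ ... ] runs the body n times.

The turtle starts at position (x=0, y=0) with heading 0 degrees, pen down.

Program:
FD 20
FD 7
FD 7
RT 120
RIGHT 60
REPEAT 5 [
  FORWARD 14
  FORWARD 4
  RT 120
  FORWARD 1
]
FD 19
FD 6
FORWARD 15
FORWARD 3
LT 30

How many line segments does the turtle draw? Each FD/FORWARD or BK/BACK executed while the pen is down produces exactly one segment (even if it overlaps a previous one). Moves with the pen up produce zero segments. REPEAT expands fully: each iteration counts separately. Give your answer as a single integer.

Answer: 22

Derivation:
Executing turtle program step by step:
Start: pos=(0,0), heading=0, pen down
FD 20: (0,0) -> (20,0) [heading=0, draw]
FD 7: (20,0) -> (27,0) [heading=0, draw]
FD 7: (27,0) -> (34,0) [heading=0, draw]
RT 120: heading 0 -> 240
RT 60: heading 240 -> 180
REPEAT 5 [
  -- iteration 1/5 --
  FD 14: (34,0) -> (20,0) [heading=180, draw]
  FD 4: (20,0) -> (16,0) [heading=180, draw]
  RT 120: heading 180 -> 60
  FD 1: (16,0) -> (16.5,0.866) [heading=60, draw]
  -- iteration 2/5 --
  FD 14: (16.5,0.866) -> (23.5,12.99) [heading=60, draw]
  FD 4: (23.5,12.99) -> (25.5,16.454) [heading=60, draw]
  RT 120: heading 60 -> 300
  FD 1: (25.5,16.454) -> (26,15.588) [heading=300, draw]
  -- iteration 3/5 --
  FD 14: (26,15.588) -> (33,3.464) [heading=300, draw]
  FD 4: (33,3.464) -> (35,0) [heading=300, draw]
  RT 120: heading 300 -> 180
  FD 1: (35,0) -> (34,0) [heading=180, draw]
  -- iteration 4/5 --
  FD 14: (34,0) -> (20,0) [heading=180, draw]
  FD 4: (20,0) -> (16,0) [heading=180, draw]
  RT 120: heading 180 -> 60
  FD 1: (16,0) -> (16.5,0.866) [heading=60, draw]
  -- iteration 5/5 --
  FD 14: (16.5,0.866) -> (23.5,12.99) [heading=60, draw]
  FD 4: (23.5,12.99) -> (25.5,16.454) [heading=60, draw]
  RT 120: heading 60 -> 300
  FD 1: (25.5,16.454) -> (26,15.588) [heading=300, draw]
]
FD 19: (26,15.588) -> (35.5,-0.866) [heading=300, draw]
FD 6: (35.5,-0.866) -> (38.5,-6.062) [heading=300, draw]
FD 15: (38.5,-6.062) -> (46,-19.053) [heading=300, draw]
FD 3: (46,-19.053) -> (47.5,-21.651) [heading=300, draw]
LT 30: heading 300 -> 330
Final: pos=(47.5,-21.651), heading=330, 22 segment(s) drawn
Segments drawn: 22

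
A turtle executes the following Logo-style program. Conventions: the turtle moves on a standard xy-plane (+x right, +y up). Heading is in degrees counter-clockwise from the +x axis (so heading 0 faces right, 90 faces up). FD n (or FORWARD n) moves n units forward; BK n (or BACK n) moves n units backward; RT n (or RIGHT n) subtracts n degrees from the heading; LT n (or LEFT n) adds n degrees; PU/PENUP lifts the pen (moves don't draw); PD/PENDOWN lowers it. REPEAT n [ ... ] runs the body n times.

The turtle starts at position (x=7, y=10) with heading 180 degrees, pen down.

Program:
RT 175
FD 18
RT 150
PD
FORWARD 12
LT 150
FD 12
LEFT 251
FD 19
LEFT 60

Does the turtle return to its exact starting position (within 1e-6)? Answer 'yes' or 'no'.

Executing turtle program step by step:
Start: pos=(7,10), heading=180, pen down
RT 175: heading 180 -> 5
FD 18: (7,10) -> (24.932,11.569) [heading=5, draw]
RT 150: heading 5 -> 215
PD: pen down
FD 12: (24.932,11.569) -> (15.102,4.686) [heading=215, draw]
LT 150: heading 215 -> 5
FD 12: (15.102,4.686) -> (27.056,5.732) [heading=5, draw]
LT 251: heading 5 -> 256
FD 19: (27.056,5.732) -> (22.46,-12.704) [heading=256, draw]
LT 60: heading 256 -> 316
Final: pos=(22.46,-12.704), heading=316, 4 segment(s) drawn

Start position: (7, 10)
Final position: (22.46, -12.704)
Distance = 27.467; >= 1e-6 -> NOT closed

Answer: no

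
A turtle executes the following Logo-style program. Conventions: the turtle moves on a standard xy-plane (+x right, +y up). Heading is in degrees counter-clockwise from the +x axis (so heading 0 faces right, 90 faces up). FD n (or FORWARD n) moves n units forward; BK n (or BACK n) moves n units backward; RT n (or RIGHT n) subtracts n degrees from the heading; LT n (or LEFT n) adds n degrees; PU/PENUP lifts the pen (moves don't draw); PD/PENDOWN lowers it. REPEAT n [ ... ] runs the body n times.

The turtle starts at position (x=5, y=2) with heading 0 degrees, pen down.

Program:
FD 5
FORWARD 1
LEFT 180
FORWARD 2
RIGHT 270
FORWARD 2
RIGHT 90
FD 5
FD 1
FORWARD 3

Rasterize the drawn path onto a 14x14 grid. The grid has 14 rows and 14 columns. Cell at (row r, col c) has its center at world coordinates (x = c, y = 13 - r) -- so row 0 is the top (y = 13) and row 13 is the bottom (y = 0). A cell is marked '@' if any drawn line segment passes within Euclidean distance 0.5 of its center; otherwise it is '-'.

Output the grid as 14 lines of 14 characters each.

Answer: --------------
--------------
--------------
--------------
--------------
--------------
--------------
--------------
--------------
--------------
--------------
-----@@@@@@@--
---------@----
@@@@@@@@@@----

Derivation:
Segment 0: (5,2) -> (10,2)
Segment 1: (10,2) -> (11,2)
Segment 2: (11,2) -> (9,2)
Segment 3: (9,2) -> (9,0)
Segment 4: (9,0) -> (4,-0)
Segment 5: (4,-0) -> (3,-0)
Segment 6: (3,-0) -> (0,-0)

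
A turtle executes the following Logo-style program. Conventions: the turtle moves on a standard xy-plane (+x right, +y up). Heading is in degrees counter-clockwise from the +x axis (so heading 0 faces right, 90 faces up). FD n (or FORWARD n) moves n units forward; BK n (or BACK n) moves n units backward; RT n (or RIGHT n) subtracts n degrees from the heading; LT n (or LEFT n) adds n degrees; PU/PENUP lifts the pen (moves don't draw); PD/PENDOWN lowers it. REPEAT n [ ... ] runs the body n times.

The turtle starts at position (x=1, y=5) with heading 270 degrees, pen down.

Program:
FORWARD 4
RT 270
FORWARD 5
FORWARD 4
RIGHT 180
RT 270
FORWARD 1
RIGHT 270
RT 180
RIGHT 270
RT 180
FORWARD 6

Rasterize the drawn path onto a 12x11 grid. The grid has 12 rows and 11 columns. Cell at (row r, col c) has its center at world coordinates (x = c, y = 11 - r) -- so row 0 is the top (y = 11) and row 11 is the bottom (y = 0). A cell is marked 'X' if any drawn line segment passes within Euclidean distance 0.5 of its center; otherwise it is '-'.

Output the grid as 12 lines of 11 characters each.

Answer: -----------
-----------
-----------
-----------
-----------
----------X
-X--------X
-X--------X
-X--------X
-X--------X
-XXXXXXXXXX
----------X

Derivation:
Segment 0: (1,5) -> (1,1)
Segment 1: (1,1) -> (6,1)
Segment 2: (6,1) -> (10,1)
Segment 3: (10,1) -> (10,0)
Segment 4: (10,0) -> (10,6)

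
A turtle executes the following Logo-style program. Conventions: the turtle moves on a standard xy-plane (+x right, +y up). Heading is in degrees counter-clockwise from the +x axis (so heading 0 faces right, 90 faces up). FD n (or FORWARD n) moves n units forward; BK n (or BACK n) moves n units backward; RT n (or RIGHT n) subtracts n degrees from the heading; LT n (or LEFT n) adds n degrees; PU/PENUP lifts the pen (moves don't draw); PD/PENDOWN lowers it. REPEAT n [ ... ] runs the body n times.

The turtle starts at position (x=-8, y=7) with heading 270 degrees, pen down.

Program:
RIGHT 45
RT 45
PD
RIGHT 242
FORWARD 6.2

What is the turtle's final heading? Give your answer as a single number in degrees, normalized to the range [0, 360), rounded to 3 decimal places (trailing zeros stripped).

Executing turtle program step by step:
Start: pos=(-8,7), heading=270, pen down
RT 45: heading 270 -> 225
RT 45: heading 225 -> 180
PD: pen down
RT 242: heading 180 -> 298
FD 6.2: (-8,7) -> (-5.089,1.526) [heading=298, draw]
Final: pos=(-5.089,1.526), heading=298, 1 segment(s) drawn

Answer: 298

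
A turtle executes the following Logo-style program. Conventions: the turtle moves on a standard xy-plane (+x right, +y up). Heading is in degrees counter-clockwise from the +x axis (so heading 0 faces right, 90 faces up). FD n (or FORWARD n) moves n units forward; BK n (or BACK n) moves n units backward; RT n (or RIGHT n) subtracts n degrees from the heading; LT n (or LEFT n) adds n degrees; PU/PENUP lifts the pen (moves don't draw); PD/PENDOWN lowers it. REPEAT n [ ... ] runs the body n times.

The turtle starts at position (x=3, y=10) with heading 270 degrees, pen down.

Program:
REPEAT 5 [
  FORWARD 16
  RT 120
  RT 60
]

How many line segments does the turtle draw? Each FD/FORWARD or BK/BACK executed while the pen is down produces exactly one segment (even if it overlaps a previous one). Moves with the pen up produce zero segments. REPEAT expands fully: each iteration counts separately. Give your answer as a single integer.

Executing turtle program step by step:
Start: pos=(3,10), heading=270, pen down
REPEAT 5 [
  -- iteration 1/5 --
  FD 16: (3,10) -> (3,-6) [heading=270, draw]
  RT 120: heading 270 -> 150
  RT 60: heading 150 -> 90
  -- iteration 2/5 --
  FD 16: (3,-6) -> (3,10) [heading=90, draw]
  RT 120: heading 90 -> 330
  RT 60: heading 330 -> 270
  -- iteration 3/5 --
  FD 16: (3,10) -> (3,-6) [heading=270, draw]
  RT 120: heading 270 -> 150
  RT 60: heading 150 -> 90
  -- iteration 4/5 --
  FD 16: (3,-6) -> (3,10) [heading=90, draw]
  RT 120: heading 90 -> 330
  RT 60: heading 330 -> 270
  -- iteration 5/5 --
  FD 16: (3,10) -> (3,-6) [heading=270, draw]
  RT 120: heading 270 -> 150
  RT 60: heading 150 -> 90
]
Final: pos=(3,-6), heading=90, 5 segment(s) drawn
Segments drawn: 5

Answer: 5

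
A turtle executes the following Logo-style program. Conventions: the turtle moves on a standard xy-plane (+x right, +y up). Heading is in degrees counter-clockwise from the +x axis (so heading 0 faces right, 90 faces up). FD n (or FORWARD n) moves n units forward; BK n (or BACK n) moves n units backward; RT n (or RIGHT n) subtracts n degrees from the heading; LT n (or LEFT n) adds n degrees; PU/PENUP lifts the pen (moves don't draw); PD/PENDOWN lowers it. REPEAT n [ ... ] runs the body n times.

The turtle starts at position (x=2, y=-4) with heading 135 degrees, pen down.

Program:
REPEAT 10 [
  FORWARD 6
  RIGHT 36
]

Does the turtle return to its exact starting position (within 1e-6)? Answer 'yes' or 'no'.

Answer: yes

Derivation:
Executing turtle program step by step:
Start: pos=(2,-4), heading=135, pen down
REPEAT 10 [
  -- iteration 1/10 --
  FD 6: (2,-4) -> (-2.243,0.243) [heading=135, draw]
  RT 36: heading 135 -> 99
  -- iteration 2/10 --
  FD 6: (-2.243,0.243) -> (-3.181,6.169) [heading=99, draw]
  RT 36: heading 99 -> 63
  -- iteration 3/10 --
  FD 6: (-3.181,6.169) -> (-0.457,11.515) [heading=63, draw]
  RT 36: heading 63 -> 27
  -- iteration 4/10 --
  FD 6: (-0.457,11.515) -> (4.889,14.239) [heading=27, draw]
  RT 36: heading 27 -> 351
  -- iteration 5/10 --
  FD 6: (4.889,14.239) -> (10.815,13.3) [heading=351, draw]
  RT 36: heading 351 -> 315
  -- iteration 6/10 --
  FD 6: (10.815,13.3) -> (15.058,9.058) [heading=315, draw]
  RT 36: heading 315 -> 279
  -- iteration 7/10 --
  FD 6: (15.058,9.058) -> (15.996,3.131) [heading=279, draw]
  RT 36: heading 279 -> 243
  -- iteration 8/10 --
  FD 6: (15.996,3.131) -> (13.272,-2.215) [heading=243, draw]
  RT 36: heading 243 -> 207
  -- iteration 9/10 --
  FD 6: (13.272,-2.215) -> (7.926,-4.939) [heading=207, draw]
  RT 36: heading 207 -> 171
  -- iteration 10/10 --
  FD 6: (7.926,-4.939) -> (2,-4) [heading=171, draw]
  RT 36: heading 171 -> 135
]
Final: pos=(2,-4), heading=135, 10 segment(s) drawn

Start position: (2, -4)
Final position: (2, -4)
Distance = 0; < 1e-6 -> CLOSED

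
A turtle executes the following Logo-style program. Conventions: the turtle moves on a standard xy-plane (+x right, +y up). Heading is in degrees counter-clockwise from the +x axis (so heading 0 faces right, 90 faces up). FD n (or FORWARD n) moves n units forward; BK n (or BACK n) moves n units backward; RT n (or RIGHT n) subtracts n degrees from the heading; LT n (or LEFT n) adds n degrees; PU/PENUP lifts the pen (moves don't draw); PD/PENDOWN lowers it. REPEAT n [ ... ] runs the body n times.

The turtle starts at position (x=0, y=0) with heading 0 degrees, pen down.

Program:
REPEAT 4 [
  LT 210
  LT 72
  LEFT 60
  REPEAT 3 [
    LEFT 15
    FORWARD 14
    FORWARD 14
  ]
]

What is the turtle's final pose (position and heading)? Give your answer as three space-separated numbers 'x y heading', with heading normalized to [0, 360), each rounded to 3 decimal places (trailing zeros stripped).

Executing turtle program step by step:
Start: pos=(0,0), heading=0, pen down
REPEAT 4 [
  -- iteration 1/4 --
  LT 210: heading 0 -> 210
  LT 72: heading 210 -> 282
  LT 60: heading 282 -> 342
  REPEAT 3 [
    -- iteration 1/3 --
    LT 15: heading 342 -> 357
    FD 14: (0,0) -> (13.981,-0.733) [heading=357, draw]
    FD 14: (13.981,-0.733) -> (27.962,-1.465) [heading=357, draw]
    -- iteration 2/3 --
    LT 15: heading 357 -> 12
    FD 14: (27.962,-1.465) -> (41.656,1.445) [heading=12, draw]
    FD 14: (41.656,1.445) -> (55.35,4.356) [heading=12, draw]
    -- iteration 3/3 --
    LT 15: heading 12 -> 27
    FD 14: (55.35,4.356) -> (67.824,10.712) [heading=27, draw]
    FD 14: (67.824,10.712) -> (80.298,17.068) [heading=27, draw]
  ]
  -- iteration 2/4 --
  LT 210: heading 27 -> 237
  LT 72: heading 237 -> 309
  LT 60: heading 309 -> 9
  REPEAT 3 [
    -- iteration 1/3 --
    LT 15: heading 9 -> 24
    FD 14: (80.298,17.068) -> (93.088,22.762) [heading=24, draw]
    FD 14: (93.088,22.762) -> (105.877,28.456) [heading=24, draw]
    -- iteration 2/3 --
    LT 15: heading 24 -> 39
    FD 14: (105.877,28.456) -> (116.757,37.267) [heading=39, draw]
    FD 14: (116.757,37.267) -> (127.637,46.077) [heading=39, draw]
    -- iteration 3/3 --
    LT 15: heading 39 -> 54
    FD 14: (127.637,46.077) -> (135.866,57.404) [heading=54, draw]
    FD 14: (135.866,57.404) -> (144.095,68.73) [heading=54, draw]
  ]
  -- iteration 3/4 --
  LT 210: heading 54 -> 264
  LT 72: heading 264 -> 336
  LT 60: heading 336 -> 36
  REPEAT 3 [
    -- iteration 1/3 --
    LT 15: heading 36 -> 51
    FD 14: (144.095,68.73) -> (152.906,79.61) [heading=51, draw]
    FD 14: (152.906,79.61) -> (161.716,90.49) [heading=51, draw]
    -- iteration 2/3 --
    LT 15: heading 51 -> 66
    FD 14: (161.716,90.49) -> (167.411,103.28) [heading=66, draw]
    FD 14: (167.411,103.28) -> (173.105,116.069) [heading=66, draw]
    -- iteration 3/3 --
    LT 15: heading 66 -> 81
    FD 14: (173.105,116.069) -> (175.295,129.897) [heading=81, draw]
    FD 14: (175.295,129.897) -> (177.485,143.725) [heading=81, draw]
  ]
  -- iteration 4/4 --
  LT 210: heading 81 -> 291
  LT 72: heading 291 -> 3
  LT 60: heading 3 -> 63
  REPEAT 3 [
    -- iteration 1/3 --
    LT 15: heading 63 -> 78
    FD 14: (177.485,143.725) -> (180.396,157.419) [heading=78, draw]
    FD 14: (180.396,157.419) -> (183.307,171.113) [heading=78, draw]
    -- iteration 2/3 --
    LT 15: heading 78 -> 93
    FD 14: (183.307,171.113) -> (182.574,185.094) [heading=93, draw]
    FD 14: (182.574,185.094) -> (181.841,199.074) [heading=93, draw]
    -- iteration 3/3 --
    LT 15: heading 93 -> 108
    FD 14: (181.841,199.074) -> (177.515,212.389) [heading=108, draw]
    FD 14: (177.515,212.389) -> (173.189,225.704) [heading=108, draw]
  ]
]
Final: pos=(173.189,225.704), heading=108, 24 segment(s) drawn

Answer: 173.189 225.704 108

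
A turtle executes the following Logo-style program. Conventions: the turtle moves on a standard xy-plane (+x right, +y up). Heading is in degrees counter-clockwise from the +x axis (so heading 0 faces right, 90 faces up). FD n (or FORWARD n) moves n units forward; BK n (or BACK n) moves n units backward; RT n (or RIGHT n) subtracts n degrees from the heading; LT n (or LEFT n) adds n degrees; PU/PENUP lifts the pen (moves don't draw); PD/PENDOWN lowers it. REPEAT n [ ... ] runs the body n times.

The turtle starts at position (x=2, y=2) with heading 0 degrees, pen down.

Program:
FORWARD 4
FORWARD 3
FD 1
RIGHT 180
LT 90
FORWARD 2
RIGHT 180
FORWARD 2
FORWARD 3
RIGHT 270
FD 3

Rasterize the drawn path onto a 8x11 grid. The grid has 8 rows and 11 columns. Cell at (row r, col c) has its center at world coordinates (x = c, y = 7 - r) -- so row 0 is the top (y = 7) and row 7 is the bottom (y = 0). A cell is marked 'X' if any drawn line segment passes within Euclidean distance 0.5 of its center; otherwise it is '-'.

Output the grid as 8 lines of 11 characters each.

Answer: -----------
-----------
-------XXXX
----------X
----------X
--XXXXXXXXX
----------X
----------X

Derivation:
Segment 0: (2,2) -> (6,2)
Segment 1: (6,2) -> (9,2)
Segment 2: (9,2) -> (10,2)
Segment 3: (10,2) -> (10,0)
Segment 4: (10,0) -> (10,2)
Segment 5: (10,2) -> (10,5)
Segment 6: (10,5) -> (7,5)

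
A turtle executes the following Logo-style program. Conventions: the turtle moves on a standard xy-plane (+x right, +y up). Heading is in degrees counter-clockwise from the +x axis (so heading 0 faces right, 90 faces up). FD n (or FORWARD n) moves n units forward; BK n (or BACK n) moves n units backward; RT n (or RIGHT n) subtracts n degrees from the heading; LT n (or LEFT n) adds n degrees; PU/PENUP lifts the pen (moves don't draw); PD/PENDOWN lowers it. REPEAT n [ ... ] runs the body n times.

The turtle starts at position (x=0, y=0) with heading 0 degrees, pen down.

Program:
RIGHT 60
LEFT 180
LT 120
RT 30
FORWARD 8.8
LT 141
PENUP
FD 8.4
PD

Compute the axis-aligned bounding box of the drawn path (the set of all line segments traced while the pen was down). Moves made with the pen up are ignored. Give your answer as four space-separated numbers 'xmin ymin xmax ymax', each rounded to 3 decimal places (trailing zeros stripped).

Answer: -7.621 -4.4 0 0

Derivation:
Executing turtle program step by step:
Start: pos=(0,0), heading=0, pen down
RT 60: heading 0 -> 300
LT 180: heading 300 -> 120
LT 120: heading 120 -> 240
RT 30: heading 240 -> 210
FD 8.8: (0,0) -> (-7.621,-4.4) [heading=210, draw]
LT 141: heading 210 -> 351
PU: pen up
FD 8.4: (-7.621,-4.4) -> (0.676,-5.714) [heading=351, move]
PD: pen down
Final: pos=(0.676,-5.714), heading=351, 1 segment(s) drawn

Segment endpoints: x in {-7.621, 0}, y in {-4.4, 0}
xmin=-7.621, ymin=-4.4, xmax=0, ymax=0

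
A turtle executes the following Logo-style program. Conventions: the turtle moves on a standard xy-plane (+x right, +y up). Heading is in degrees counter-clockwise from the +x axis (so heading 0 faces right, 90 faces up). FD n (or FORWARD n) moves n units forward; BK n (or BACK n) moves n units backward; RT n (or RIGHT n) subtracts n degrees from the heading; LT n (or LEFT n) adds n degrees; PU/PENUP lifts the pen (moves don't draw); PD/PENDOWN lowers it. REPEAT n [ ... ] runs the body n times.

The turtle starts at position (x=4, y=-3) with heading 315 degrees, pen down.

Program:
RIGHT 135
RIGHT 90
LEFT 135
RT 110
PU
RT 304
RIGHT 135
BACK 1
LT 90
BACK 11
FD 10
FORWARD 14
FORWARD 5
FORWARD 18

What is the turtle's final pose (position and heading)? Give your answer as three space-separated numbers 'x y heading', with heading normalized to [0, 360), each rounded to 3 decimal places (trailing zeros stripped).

Executing turtle program step by step:
Start: pos=(4,-3), heading=315, pen down
RT 135: heading 315 -> 180
RT 90: heading 180 -> 90
LT 135: heading 90 -> 225
RT 110: heading 225 -> 115
PU: pen up
RT 304: heading 115 -> 171
RT 135: heading 171 -> 36
BK 1: (4,-3) -> (3.191,-3.588) [heading=36, move]
LT 90: heading 36 -> 126
BK 11: (3.191,-3.588) -> (9.657,-12.487) [heading=126, move]
FD 10: (9.657,-12.487) -> (3.779,-4.397) [heading=126, move]
FD 14: (3.779,-4.397) -> (-4.45,6.929) [heading=126, move]
FD 5: (-4.45,6.929) -> (-7.389,10.975) [heading=126, move]
FD 18: (-7.389,10.975) -> (-17.969,25.537) [heading=126, move]
Final: pos=(-17.969,25.537), heading=126, 0 segment(s) drawn

Answer: -17.969 25.537 126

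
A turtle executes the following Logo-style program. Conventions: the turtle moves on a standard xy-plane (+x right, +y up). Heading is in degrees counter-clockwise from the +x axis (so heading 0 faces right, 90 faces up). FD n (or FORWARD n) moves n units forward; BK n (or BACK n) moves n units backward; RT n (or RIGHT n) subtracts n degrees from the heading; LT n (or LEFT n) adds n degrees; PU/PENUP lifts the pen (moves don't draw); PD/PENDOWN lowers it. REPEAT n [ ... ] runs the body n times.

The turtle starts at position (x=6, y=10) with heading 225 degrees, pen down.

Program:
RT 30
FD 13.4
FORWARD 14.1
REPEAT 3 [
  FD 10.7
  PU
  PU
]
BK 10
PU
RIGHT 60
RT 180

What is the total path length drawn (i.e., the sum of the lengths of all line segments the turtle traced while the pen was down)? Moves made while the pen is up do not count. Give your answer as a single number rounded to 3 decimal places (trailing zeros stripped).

Executing turtle program step by step:
Start: pos=(6,10), heading=225, pen down
RT 30: heading 225 -> 195
FD 13.4: (6,10) -> (-6.943,6.532) [heading=195, draw]
FD 14.1: (-6.943,6.532) -> (-20.563,2.882) [heading=195, draw]
REPEAT 3 [
  -- iteration 1/3 --
  FD 10.7: (-20.563,2.882) -> (-30.898,0.113) [heading=195, draw]
  PU: pen up
  PU: pen up
  -- iteration 2/3 --
  FD 10.7: (-30.898,0.113) -> (-41.234,-2.656) [heading=195, move]
  PU: pen up
  PU: pen up
  -- iteration 3/3 --
  FD 10.7: (-41.234,-2.656) -> (-51.569,-5.426) [heading=195, move]
  PU: pen up
  PU: pen up
]
BK 10: (-51.569,-5.426) -> (-41.91,-2.837) [heading=195, move]
PU: pen up
RT 60: heading 195 -> 135
RT 180: heading 135 -> 315
Final: pos=(-41.91,-2.837), heading=315, 3 segment(s) drawn

Segment lengths:
  seg 1: (6,10) -> (-6.943,6.532), length = 13.4
  seg 2: (-6.943,6.532) -> (-20.563,2.882), length = 14.1
  seg 3: (-20.563,2.882) -> (-30.898,0.113), length = 10.7
Total = 38.2

Answer: 38.2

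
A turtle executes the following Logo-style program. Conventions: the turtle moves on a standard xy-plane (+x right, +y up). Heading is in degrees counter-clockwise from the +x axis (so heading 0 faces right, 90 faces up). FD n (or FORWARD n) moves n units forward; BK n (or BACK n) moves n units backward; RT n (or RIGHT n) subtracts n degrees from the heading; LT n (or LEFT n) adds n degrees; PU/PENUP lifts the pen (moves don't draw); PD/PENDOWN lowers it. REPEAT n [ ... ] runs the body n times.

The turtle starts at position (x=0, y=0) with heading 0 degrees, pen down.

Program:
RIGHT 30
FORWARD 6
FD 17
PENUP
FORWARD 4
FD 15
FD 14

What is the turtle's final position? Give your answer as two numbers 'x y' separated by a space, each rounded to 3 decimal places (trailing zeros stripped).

Executing turtle program step by step:
Start: pos=(0,0), heading=0, pen down
RT 30: heading 0 -> 330
FD 6: (0,0) -> (5.196,-3) [heading=330, draw]
FD 17: (5.196,-3) -> (19.919,-11.5) [heading=330, draw]
PU: pen up
FD 4: (19.919,-11.5) -> (23.383,-13.5) [heading=330, move]
FD 15: (23.383,-13.5) -> (36.373,-21) [heading=330, move]
FD 14: (36.373,-21) -> (48.497,-28) [heading=330, move]
Final: pos=(48.497,-28), heading=330, 2 segment(s) drawn

Answer: 48.497 -28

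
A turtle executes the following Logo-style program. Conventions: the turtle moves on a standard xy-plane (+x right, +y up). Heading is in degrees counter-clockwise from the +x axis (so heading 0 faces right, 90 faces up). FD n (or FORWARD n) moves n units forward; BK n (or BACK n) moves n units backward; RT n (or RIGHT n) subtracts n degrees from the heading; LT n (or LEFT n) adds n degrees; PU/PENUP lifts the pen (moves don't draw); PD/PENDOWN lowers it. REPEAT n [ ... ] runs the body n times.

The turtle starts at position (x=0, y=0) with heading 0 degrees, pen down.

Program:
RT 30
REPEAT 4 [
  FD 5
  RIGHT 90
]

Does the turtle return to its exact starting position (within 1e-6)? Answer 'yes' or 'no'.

Executing turtle program step by step:
Start: pos=(0,0), heading=0, pen down
RT 30: heading 0 -> 330
REPEAT 4 [
  -- iteration 1/4 --
  FD 5: (0,0) -> (4.33,-2.5) [heading=330, draw]
  RT 90: heading 330 -> 240
  -- iteration 2/4 --
  FD 5: (4.33,-2.5) -> (1.83,-6.83) [heading=240, draw]
  RT 90: heading 240 -> 150
  -- iteration 3/4 --
  FD 5: (1.83,-6.83) -> (-2.5,-4.33) [heading=150, draw]
  RT 90: heading 150 -> 60
  -- iteration 4/4 --
  FD 5: (-2.5,-4.33) -> (0,0) [heading=60, draw]
  RT 90: heading 60 -> 330
]
Final: pos=(0,0), heading=330, 4 segment(s) drawn

Start position: (0, 0)
Final position: (0, 0)
Distance = 0; < 1e-6 -> CLOSED

Answer: yes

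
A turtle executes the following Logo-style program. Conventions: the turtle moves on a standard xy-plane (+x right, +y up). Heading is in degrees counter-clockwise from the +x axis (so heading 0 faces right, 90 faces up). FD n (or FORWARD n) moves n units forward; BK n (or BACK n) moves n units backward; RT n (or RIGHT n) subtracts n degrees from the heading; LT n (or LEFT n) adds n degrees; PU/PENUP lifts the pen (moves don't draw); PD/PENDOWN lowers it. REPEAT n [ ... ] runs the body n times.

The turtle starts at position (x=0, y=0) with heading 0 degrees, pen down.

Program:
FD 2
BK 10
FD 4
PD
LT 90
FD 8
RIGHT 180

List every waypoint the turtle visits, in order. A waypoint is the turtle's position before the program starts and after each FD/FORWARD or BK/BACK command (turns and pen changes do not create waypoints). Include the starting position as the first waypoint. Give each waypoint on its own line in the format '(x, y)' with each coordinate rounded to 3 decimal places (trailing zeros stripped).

Executing turtle program step by step:
Start: pos=(0,0), heading=0, pen down
FD 2: (0,0) -> (2,0) [heading=0, draw]
BK 10: (2,0) -> (-8,0) [heading=0, draw]
FD 4: (-8,0) -> (-4,0) [heading=0, draw]
PD: pen down
LT 90: heading 0 -> 90
FD 8: (-4,0) -> (-4,8) [heading=90, draw]
RT 180: heading 90 -> 270
Final: pos=(-4,8), heading=270, 4 segment(s) drawn
Waypoints (5 total):
(0, 0)
(2, 0)
(-8, 0)
(-4, 0)
(-4, 8)

Answer: (0, 0)
(2, 0)
(-8, 0)
(-4, 0)
(-4, 8)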